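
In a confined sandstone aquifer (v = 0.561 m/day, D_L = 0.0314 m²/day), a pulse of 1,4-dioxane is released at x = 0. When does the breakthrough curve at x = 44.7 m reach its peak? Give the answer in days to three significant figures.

79.6 days

For the 1D instantaneous-source solution, setting ∂C/∂t = 0 at fixed x gives v²t² + 2Dt − x² = 0, so t = (√(D² + v²x²) − D)/v².
√(D² + v²x²) = √(0.0314² + 0.561² × 44.7²) = 25.08; v² = 0.314721.
t = (25.08 − 0.0314)/0.314721 = 79.6 days (vs. the pure-advection estimate x/v = 79.7 d).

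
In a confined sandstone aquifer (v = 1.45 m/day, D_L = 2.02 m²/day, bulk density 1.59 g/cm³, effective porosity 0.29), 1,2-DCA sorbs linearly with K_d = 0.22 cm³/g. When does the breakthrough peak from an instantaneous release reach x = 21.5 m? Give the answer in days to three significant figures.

Retardation factor R = 1 + ρ_b·K_d/n = 1 + 1.59 × 0.22/0.29 = 2.206.
Sorption retards both mechanisms: v_R = v/R = 0.6573 m/day, D_R = D/R = 0.9157 m²/day.
Peak time from v_R²t² + 2D_R t − x² = 0: t = (√(D_R² + v_R²x²) − D_R)/v_R².
√(D_R² + v_R²x²) = √(0.9157² + 0.6573² × 21.5²) = 14.16; v_R² = 0.4320.
t = (14.16 − 0.9157)/0.4320 = 30.7 days.

30.7 days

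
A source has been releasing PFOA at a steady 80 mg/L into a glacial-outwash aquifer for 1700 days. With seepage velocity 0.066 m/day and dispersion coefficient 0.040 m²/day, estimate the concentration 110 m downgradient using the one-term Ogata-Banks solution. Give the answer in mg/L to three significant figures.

For a continuous step input, C/C₀ ≈ ½·erfc((x−vt)/(2√(Dt))).
vt = 0.066 × 1700 = 112.2 m and 2√(Dt) = 2√(0.040 × 1700) = 16.49 m.
Argument (x−vt)/(2√(Dt)) = (110 − 112.2)/16.49 = -0.1334; ½·erfc(-0.1334) = 0.5748.
C = 80 × 0.5748 = 46.0 mg/L.

46.0 mg/L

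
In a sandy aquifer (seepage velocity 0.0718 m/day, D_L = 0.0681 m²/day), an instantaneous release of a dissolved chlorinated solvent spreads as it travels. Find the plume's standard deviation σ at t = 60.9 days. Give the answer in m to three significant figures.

2.88 m

Dispersive spreading gives a Gaussian with σ² = 2Dt; advection only shifts the center.
σ = √(2 × 0.0681 × 60.9) = 2.88 m.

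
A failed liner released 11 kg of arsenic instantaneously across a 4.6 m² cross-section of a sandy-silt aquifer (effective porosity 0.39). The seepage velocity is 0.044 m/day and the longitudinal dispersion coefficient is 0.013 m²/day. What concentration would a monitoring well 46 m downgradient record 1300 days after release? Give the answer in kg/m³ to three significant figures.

0.0658 kg/m³

For an instantaneous plane source, C(x,t) = M/(n_e·A·√(4πDt)) · exp(−(x−vt)²/(4Dt)), with n_e·A the pore (flow) area.
Plume center vt = 0.044 × 1300 = 57.2 m, so the well at 46 m is 11.2 m upgradient of the peak.
√(4πDt) = 14.57 m, giving peak height M/(n_e·A·√(4πDt)) = 11/(0.39 × 4.6 × 14.57) = 0.4208 kg/m³.
(x−vt)²/(4Dt) = (-11.2)²/(4 × 0.013 × 1300) = 1.856; exp(−1.856) = 0.1563.
C = 0.4208 × 0.1563 = 0.0658 kg/m³.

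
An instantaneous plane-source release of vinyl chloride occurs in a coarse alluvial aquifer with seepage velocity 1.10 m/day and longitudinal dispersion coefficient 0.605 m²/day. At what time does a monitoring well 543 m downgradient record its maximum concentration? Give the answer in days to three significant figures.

For the 1D instantaneous-source solution, setting ∂C/∂t = 0 at fixed x gives v²t² + 2Dt − x² = 0, so t = (√(D² + v²x²) − D)/v².
√(D² + v²x²) = √(0.605² + 1.10² × 543²) = 597.3; v² = 1.21.
t = (597.3 − 0.605)/1.21 = 493 days (vs. the pure-advection estimate x/v = 494 d).

493 days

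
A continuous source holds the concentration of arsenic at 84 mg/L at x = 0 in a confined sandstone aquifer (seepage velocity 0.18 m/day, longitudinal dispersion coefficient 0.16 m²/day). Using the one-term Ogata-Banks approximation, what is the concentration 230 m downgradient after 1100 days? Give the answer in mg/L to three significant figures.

For a continuous step input, C/C₀ ≈ ½·erfc((x−vt)/(2√(Dt))).
vt = 0.18 × 1100 = 198 m and 2√(Dt) = 2√(0.16 × 1100) = 26.53 m.
Argument (x−vt)/(2√(Dt)) = (230 − 198)/26.53 = 1.206; ½·erfc(1.206) = 0.04405.
C = 84 × 0.04405 = 3.70 mg/L.

3.70 mg/L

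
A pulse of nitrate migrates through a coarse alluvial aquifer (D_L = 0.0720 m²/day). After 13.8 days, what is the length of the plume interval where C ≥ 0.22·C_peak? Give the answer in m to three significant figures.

4.91 m

The plume is Gaussian with σ = √(2Dt) = √(2 × 0.0720 × 13.8) = 1.410 m.
C/C_peak = exp(−Δx²/(2σ²)) = 0.22 ⇒ Δx = σ·√(−2 ln 0.22) = 1.410 × 1.740 = 2.453 m.
Width = 2Δx = 4.91 m.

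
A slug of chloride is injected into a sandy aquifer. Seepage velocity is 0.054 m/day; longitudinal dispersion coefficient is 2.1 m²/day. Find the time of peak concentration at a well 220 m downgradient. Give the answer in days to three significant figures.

For the 1D instantaneous-source solution, setting ∂C/∂t = 0 at fixed x gives v²t² + 2Dt − x² = 0, so t = (√(D² + v²x²) − D)/v².
√(D² + v²x²) = √(2.1² + 0.054² × 220²) = 12.06; v² = 0.002916.
t = (12.06 − 2.1)/0.002916 = 3420 days (vs. the pure-advection estimate x/v = 4070 d).

3420 days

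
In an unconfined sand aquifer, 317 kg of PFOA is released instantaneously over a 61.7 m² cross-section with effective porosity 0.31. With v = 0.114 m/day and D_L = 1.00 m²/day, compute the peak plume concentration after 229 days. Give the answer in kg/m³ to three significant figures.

0.309 kg/m³

The peak of an instantaneous 1D plume sits at x = vt; there the Gaussian factor is 1 and C_max = M/(n_e·A·√(4πDt)), where n_e·A is the pore area the mass is dissolved in.
√(4πDt) = √(4π × 1.00 × 229) = 53.64 m, so C_max = 317/(0.31 × 61.7 × 53.64) = 0.309 kg/m³.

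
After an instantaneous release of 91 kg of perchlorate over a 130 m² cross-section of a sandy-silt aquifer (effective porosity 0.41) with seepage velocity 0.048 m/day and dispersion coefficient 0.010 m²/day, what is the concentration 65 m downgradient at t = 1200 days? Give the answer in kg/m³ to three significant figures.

For an instantaneous plane source, C(x,t) = M/(n_e·A·√(4πDt)) · exp(−(x−vt)²/(4Dt)), with n_e·A the pore (flow) area.
Plume center vt = 0.048 × 1200 = 57.6 m, so the well at 65 m is 7.4 m downgradient of the peak.
√(4πDt) = 12.28 m, giving peak height M/(n_e·A·√(4πDt)) = 91/(0.41 × 130 × 12.28) = 0.1390 kg/m³.
(x−vt)²/(4Dt) = (7.4)²/(4 × 0.010 × 1200) = 1.141; exp(−1.141) = 0.3195.
C = 0.1390 × 0.3195 = 0.0444 kg/m³.

0.0444 kg/m³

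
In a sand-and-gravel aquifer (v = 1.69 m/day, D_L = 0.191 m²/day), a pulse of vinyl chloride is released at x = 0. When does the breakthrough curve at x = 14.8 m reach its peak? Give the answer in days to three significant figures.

8.69 days

For the 1D instantaneous-source solution, setting ∂C/∂t = 0 at fixed x gives v²t² + 2Dt − x² = 0, so t = (√(D² + v²x²) − D)/v².
√(D² + v²x²) = √(0.191² + 1.69² × 14.8²) = 25.01; v² = 2.8561.
t = (25.01 − 0.191)/2.8561 = 8.69 days (vs. the pure-advection estimate x/v = 8.76 d).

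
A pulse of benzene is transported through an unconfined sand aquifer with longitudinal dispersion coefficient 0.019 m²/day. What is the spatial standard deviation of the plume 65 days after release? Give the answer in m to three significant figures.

1.57 m

Dispersive spreading gives a Gaussian with σ² = 2Dt; advection only shifts the center.
σ = √(2 × 0.019 × 65) = 1.57 m.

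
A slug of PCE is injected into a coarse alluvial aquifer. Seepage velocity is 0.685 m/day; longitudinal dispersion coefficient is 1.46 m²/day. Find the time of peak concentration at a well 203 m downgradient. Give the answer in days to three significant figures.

293 days

For the 1D instantaneous-source solution, setting ∂C/∂t = 0 at fixed x gives v²t² + 2Dt − x² = 0, so t = (√(D² + v²x²) − D)/v².
√(D² + v²x²) = √(1.46² + 0.685² × 203²) = 139.1; v² = 0.469225.
t = (139.1 − 1.46)/0.469225 = 293 days (vs. the pure-advection estimate x/v = 296 d).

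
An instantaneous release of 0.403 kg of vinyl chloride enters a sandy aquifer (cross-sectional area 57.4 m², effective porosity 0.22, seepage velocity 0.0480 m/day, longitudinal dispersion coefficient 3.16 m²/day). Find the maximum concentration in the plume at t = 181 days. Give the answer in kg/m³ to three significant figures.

The peak of an instantaneous 1D plume sits at x = vt; there the Gaussian factor is 1 and C_max = M/(n_e·A·√(4πDt)), where n_e·A is the pore area the mass is dissolved in.
√(4πDt) = √(4π × 3.16 × 181) = 84.78 m, so C_max = 0.403/(0.22 × 57.4 × 84.78) = 0.000376 kg/m³.

0.000376 kg/m³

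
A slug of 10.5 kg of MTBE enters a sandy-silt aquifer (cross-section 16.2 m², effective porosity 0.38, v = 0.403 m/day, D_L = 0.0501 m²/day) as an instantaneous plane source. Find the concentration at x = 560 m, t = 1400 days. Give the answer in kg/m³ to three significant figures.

0.0540 kg/m³

For an instantaneous plane source, C(x,t) = M/(n_e·A·√(4πDt)) · exp(−(x−vt)²/(4Dt)), with n_e·A the pore (flow) area.
Plume center vt = 0.403 × 1400 = 564.2 m, so the well at 560 m is 4.2 m upgradient of the peak.
√(4πDt) = 29.69 m, giving peak height M/(n_e·A·√(4πDt)) = 10.5/(0.38 × 16.2 × 29.69) = 0.05745 kg/m³.
(x−vt)²/(4Dt) = (-4.2)²/(4 × 0.0501 × 1400) = 0.06287; exp(−0.06287) = 0.9391.
C = 0.05745 × 0.9391 = 0.0540 kg/m³.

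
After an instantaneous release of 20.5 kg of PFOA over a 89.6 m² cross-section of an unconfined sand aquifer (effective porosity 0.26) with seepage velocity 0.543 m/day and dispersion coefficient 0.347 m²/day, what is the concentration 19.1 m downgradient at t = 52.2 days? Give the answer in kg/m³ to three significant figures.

For an instantaneous plane source, C(x,t) = M/(n_e·A·√(4πDt)) · exp(−(x−vt)²/(4Dt)), with n_e·A the pore (flow) area.
Plume center vt = 0.543 × 52.2 = 28.3446 m, so the well at 19.1 m is 9.2446 m upgradient of the peak.
√(4πDt) = 15.09 m, giving peak height M/(n_e·A·√(4πDt)) = 20.5/(0.26 × 89.6 × 15.09) = 0.05832 kg/m³.
(x−vt)²/(4Dt) = (-9.2446)²/(4 × 0.347 × 52.2) = 1.180; exp(−1.180) = 0.3073.
C = 0.05832 × 0.3073 = 0.0179 kg/m³.

0.0179 kg/m³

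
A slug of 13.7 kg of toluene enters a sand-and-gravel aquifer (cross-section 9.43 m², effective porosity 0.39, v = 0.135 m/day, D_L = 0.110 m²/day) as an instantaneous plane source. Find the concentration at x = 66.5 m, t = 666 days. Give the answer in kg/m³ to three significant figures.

For an instantaneous plane source, C(x,t) = M/(n_e·A·√(4πDt)) · exp(−(x−vt)²/(4Dt)), with n_e·A the pore (flow) area.
Plume center vt = 0.135 × 666 = 89.91 m, so the well at 66.5 m is 23.41 m upgradient of the peak.
√(4πDt) = 30.34 m, giving peak height M/(n_e·A·√(4πDt)) = 13.7/(0.39 × 9.43 × 30.34) = 0.1228 kg/m³.
(x−vt)²/(4Dt) = (-23.41)²/(4 × 0.110 × 666) = 1.870; exp(−1.870) = 0.1541.
C = 0.1228 × 0.1541 = 0.0189 kg/m³.

0.0189 kg/m³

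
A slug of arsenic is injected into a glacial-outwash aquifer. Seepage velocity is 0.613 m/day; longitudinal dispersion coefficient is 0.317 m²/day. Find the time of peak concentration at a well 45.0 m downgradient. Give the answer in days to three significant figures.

For the 1D instantaneous-source solution, setting ∂C/∂t = 0 at fixed x gives v²t² + 2Dt − x² = 0, so t = (√(D² + v²x²) − D)/v².
√(D² + v²x²) = √(0.317² + 0.613² × 45.0²) = 27.59; v² = 0.375769.
t = (27.59 − 0.317)/0.375769 = 72.6 days (vs. the pure-advection estimate x/v = 73.4 d).

72.6 days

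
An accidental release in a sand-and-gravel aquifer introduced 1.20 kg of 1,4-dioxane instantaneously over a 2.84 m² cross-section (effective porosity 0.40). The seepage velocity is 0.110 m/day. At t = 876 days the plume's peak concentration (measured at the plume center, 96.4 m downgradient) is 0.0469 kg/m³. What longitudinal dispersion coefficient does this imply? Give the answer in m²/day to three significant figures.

0.0461 m²/day

At the plume center C_max = M/(n_e·A·√(4πDt)), so D = M²/(4πt·(n_e·A·C_max)²).
n_e·A·C_max = 0.40 × 2.84 × 0.0469 = 0.05328 kg/m.
D = 1.20²/(4π × 876 × 0.05328²) = 0.0461 m²/day.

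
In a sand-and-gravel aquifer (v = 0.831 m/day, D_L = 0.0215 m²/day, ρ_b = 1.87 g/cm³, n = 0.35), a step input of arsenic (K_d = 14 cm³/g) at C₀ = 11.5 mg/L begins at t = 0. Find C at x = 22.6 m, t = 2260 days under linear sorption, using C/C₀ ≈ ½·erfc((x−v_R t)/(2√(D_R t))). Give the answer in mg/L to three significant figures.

11.2 mg/L

Retardation factor R = 1 + ρ_b·K_d/n = 1 + 1.87 × 14/0.35 = 75.80.
Sorption retards both mechanisms: v_R = v/R = 0.01096 m/day, D_R = D/R = 0.0002836 m²/day.
v_R·t = 0.01096 × 2260 = 24.7696 m; 2√(D_R t) = 1.601 m; argument = (22.6 − 24.7696)/1.601 = -1.355.
C = C₀ × ½·erfc(-1.355) = 11.5 × 0.9723 = 11.2 mg/L.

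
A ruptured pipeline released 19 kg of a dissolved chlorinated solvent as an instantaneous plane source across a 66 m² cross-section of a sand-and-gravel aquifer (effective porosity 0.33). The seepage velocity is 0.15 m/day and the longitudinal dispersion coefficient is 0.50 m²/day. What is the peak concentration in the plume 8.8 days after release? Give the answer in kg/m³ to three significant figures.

The peak of an instantaneous 1D plume sits at x = vt; there the Gaussian factor is 1 and C_max = M/(n_e·A·√(4πDt)), where n_e·A is the pore area the mass is dissolved in.
√(4πDt) = √(4π × 0.50 × 8.8) = 7.436 m, so C_max = 19/(0.33 × 66 × 7.436) = 0.117 kg/m³.

0.117 kg/m³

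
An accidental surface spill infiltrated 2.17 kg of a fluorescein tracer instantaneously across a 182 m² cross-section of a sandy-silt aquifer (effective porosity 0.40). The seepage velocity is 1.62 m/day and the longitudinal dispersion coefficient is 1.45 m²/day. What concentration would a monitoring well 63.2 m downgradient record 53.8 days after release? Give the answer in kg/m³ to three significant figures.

0.000151 kg/m³

For an instantaneous plane source, C(x,t) = M/(n_e·A·√(4πDt)) · exp(−(x−vt)²/(4Dt)), with n_e·A the pore (flow) area.
Plume center vt = 1.62 × 53.8 = 87.156 m, so the well at 63.2 m is 23.956 m upgradient of the peak.
√(4πDt) = 31.31 m, giving peak height M/(n_e·A·√(4πDt)) = 2.17/(0.40 × 182 × 31.31) = 0.0009520 kg/m³.
(x−vt)²/(4Dt) = (-23.956)²/(4 × 1.45 × 53.8) = 1.839; exp(−1.839) = 0.1590.
C = 0.0009520 × 0.1590 = 0.000151 kg/m³.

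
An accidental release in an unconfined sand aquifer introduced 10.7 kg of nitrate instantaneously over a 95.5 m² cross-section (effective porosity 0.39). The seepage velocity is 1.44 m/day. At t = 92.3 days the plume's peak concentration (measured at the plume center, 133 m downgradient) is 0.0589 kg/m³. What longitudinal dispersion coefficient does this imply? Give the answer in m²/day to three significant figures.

At the plume center C_max = M/(n_e·A·√(4πDt)), so D = M²/(4πt·(n_e·A·C_max)²).
n_e·A·C_max = 0.39 × 95.5 × 0.0589 = 2.194 kg/m.
D = 10.7²/(4π × 92.3 × 2.194²) = 0.0205 m²/day.

0.0205 m²/day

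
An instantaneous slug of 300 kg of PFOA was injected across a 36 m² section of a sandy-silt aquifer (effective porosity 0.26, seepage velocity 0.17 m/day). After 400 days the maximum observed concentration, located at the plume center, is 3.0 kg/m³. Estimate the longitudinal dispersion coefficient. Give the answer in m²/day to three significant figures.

0.0227 m²/day

At the plume center C_max = M/(n_e·A·√(4πDt)), so D = M²/(4πt·(n_e·A·C_max)²).
n_e·A·C_max = 0.26 × 36 × 3.0 = 28.08 kg/m.
D = 300²/(4π × 400 × 28.08²) = 0.0227 m²/day.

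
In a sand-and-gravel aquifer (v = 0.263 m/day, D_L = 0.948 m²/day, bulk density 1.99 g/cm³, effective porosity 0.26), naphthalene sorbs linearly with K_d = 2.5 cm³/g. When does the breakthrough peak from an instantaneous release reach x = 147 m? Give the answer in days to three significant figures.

Retardation factor R = 1 + ρ_b·K_d/n = 1 + 1.99 × 2.5/0.26 = 20.13.
Sorption retards both mechanisms: v_R = v/R = 0.01307 m/day, D_R = D/R = 0.04709 m²/day.
Peak time from v_R²t² + 2D_R t − x² = 0: t = (√(D_R² + v_R²x²) − D_R)/v_R².
√(D_R² + v_R²x²) = √(0.04709² + 0.01307² × 147²) = 1.922; v_R² = 0.0001708.
t = (1.922 − 0.04709)/0.0001708 = 11000 days.

11000 days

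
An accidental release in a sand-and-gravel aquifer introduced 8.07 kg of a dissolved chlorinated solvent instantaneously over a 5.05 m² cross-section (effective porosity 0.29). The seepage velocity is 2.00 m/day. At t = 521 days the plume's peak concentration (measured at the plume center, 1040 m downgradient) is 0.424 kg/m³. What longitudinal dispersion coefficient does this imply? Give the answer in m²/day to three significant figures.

0.0258 m²/day

At the plume center C_max = M/(n_e·A·√(4πDt)), so D = M²/(4πt·(n_e·A·C_max)²).
n_e·A·C_max = 0.29 × 5.05 × 0.424 = 0.6209 kg/m.
D = 8.07²/(4π × 521 × 0.6209²) = 0.0258 m²/day.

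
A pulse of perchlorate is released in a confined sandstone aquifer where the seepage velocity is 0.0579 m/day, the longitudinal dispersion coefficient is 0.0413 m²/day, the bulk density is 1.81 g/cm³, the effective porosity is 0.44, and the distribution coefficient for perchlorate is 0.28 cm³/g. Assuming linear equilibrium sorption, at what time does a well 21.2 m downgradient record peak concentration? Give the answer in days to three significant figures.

762 days

Retardation factor R = 1 + ρ_b·K_d/n = 1 + 1.81 × 0.28/0.44 = 2.152.
Sorption retards both mechanisms: v_R = v/R = 0.02691 m/day, D_R = D/R = 0.01919 m²/day.
Peak time from v_R²t² + 2D_R t − x² = 0: t = (√(D_R² + v_R²x²) − D_R)/v_R².
√(D_R² + v_R²x²) = √(0.01919² + 0.02691² × 21.2²) = 0.5708; v_R² = 0.0007241.
t = (0.5708 − 0.01919)/0.0007241 = 762 days.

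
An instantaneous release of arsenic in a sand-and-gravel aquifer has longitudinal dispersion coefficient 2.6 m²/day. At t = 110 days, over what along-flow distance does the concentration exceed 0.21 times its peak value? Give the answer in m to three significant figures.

The plume is Gaussian with σ = √(2Dt) = √(2 × 2.6 × 110) = 23.92 m.
C/C_peak = exp(−Δx²/(2σ²)) = 0.21 ⇒ Δx = σ·√(−2 ln 0.21) = 23.92 × 1.767 = 42.27 m.
Width = 2Δx = 84.5 m.

84.5 m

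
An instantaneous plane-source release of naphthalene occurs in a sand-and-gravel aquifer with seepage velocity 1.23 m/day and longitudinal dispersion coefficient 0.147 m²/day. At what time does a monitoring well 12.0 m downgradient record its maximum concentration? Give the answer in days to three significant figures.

For the 1D instantaneous-source solution, setting ∂C/∂t = 0 at fixed x gives v²t² + 2Dt − x² = 0, so t = (√(D² + v²x²) − D)/v².
√(D² + v²x²) = √(0.147² + 1.23² × 12.0²) = 14.76; v² = 1.5129.
t = (14.76 − 0.147)/1.5129 = 9.66 days (vs. the pure-advection estimate x/v = 9.76 d).

9.66 days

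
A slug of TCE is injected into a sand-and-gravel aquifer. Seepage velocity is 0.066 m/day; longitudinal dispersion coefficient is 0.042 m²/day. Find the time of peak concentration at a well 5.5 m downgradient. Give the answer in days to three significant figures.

74.2 days

For the 1D instantaneous-source solution, setting ∂C/∂t = 0 at fixed x gives v²t² + 2Dt − x² = 0, so t = (√(D² + v²x²) − D)/v².
√(D² + v²x²) = √(0.042² + 0.066² × 5.5²) = 0.3654; v² = 0.004356.
t = (0.3654 − 0.042)/0.004356 = 74.2 days (vs. the pure-advection estimate x/v = 83.3 d).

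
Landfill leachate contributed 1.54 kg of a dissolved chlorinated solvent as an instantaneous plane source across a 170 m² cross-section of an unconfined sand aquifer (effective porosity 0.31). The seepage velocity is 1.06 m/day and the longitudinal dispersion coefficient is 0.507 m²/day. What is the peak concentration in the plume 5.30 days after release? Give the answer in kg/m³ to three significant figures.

0.00503 kg/m³

The peak of an instantaneous 1D plume sits at x = vt; there the Gaussian factor is 1 and C_max = M/(n_e·A·√(4πDt)), where n_e·A is the pore area the mass is dissolved in.
√(4πDt) = √(4π × 0.507 × 5.30) = 5.811 m, so C_max = 1.54/(0.31 × 170 × 5.811) = 0.00503 kg/m³.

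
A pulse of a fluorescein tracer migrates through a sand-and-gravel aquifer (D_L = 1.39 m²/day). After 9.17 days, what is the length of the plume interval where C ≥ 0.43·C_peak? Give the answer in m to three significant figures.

The plume is Gaussian with σ = √(2Dt) = √(2 × 1.39 × 9.17) = 5.049 m.
C/C_peak = exp(−Δx²/(2σ²)) = 0.43 ⇒ Δx = σ·√(−2 ln 0.43) = 5.049 × 1.299 = 6.559 m.
Width = 2Δx = 13.1 m.

13.1 m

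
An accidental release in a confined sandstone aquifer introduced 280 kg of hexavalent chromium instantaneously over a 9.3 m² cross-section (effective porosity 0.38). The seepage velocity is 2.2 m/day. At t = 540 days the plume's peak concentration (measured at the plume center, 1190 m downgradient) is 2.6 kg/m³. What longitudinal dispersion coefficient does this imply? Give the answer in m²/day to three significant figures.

At the plume center C_max = M/(n_e·A·√(4πDt)), so D = M²/(4πt·(n_e·A·C_max)²).
n_e·A·C_max = 0.38 × 9.3 × 2.6 = 9.188 kg/m.
D = 280²/(4π × 540 × 9.188²) = 0.137 m²/day.

0.137 m²/day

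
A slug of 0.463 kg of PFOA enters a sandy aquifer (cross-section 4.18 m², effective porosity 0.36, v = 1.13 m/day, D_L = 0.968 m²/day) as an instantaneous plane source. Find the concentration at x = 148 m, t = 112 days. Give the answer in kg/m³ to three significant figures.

0.00289 kg/m³

For an instantaneous plane source, C(x,t) = M/(n_e·A·√(4πDt)) · exp(−(x−vt)²/(4Dt)), with n_e·A the pore (flow) area.
Plume center vt = 1.13 × 112 = 126.56 m, so the well at 148 m is 21.44 m downgradient of the peak.
√(4πDt) = 36.91 m, giving peak height M/(n_e·A·√(4πDt)) = 0.463/(0.36 × 4.18 × 36.91) = 0.008336 kg/m³.
(x−vt)²/(4Dt) = (21.44)²/(4 × 0.968 × 112) = 1.060; exp(−1.060) = 0.3465.
C = 0.008336 × 0.3465 = 0.00289 kg/m³.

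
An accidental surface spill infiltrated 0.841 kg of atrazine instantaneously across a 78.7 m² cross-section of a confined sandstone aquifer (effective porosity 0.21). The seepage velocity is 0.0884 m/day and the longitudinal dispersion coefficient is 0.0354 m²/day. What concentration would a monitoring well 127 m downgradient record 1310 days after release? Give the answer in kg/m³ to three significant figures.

0.00107 kg/m³

For an instantaneous plane source, C(x,t) = M/(n_e·A·√(4πDt)) · exp(−(x−vt)²/(4Dt)), with n_e·A the pore (flow) area.
Plume center vt = 0.0884 × 1310 = 115.804 m, so the well at 127 m is 11.196 m downgradient of the peak.
√(4πDt) = 24.14 m, giving peak height M/(n_e·A·√(4πDt)) = 0.841/(0.21 × 78.7 × 24.14) = 0.002108 kg/m³.
(x−vt)²/(4Dt) = (11.196)²/(4 × 0.0354 × 1310) = 0.6758; exp(−0.6758) = 0.5087.
C = 0.002108 × 0.5087 = 0.00107 kg/m³.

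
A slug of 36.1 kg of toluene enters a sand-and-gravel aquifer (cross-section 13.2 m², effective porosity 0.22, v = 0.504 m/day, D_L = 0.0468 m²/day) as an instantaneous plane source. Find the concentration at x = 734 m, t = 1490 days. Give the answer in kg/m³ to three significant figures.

0.150 kg/m³

For an instantaneous plane source, C(x,t) = M/(n_e·A·√(4πDt)) · exp(−(x−vt)²/(4Dt)), with n_e·A the pore (flow) area.
Plume center vt = 0.504 × 1490 = 750.96 m, so the well at 734 m is 16.96 m upgradient of the peak.
√(4πDt) = 29.60 m, giving peak height M/(n_e·A·√(4πDt)) = 36.1/(0.22 × 13.2 × 29.60) = 0.4200 kg/m³.
(x−vt)²/(4Dt) = (-16.96)²/(4 × 0.0468 × 1490) = 1.031; exp(−1.031) = 0.3567.
C = 0.4200 × 0.3567 = 0.150 kg/m³.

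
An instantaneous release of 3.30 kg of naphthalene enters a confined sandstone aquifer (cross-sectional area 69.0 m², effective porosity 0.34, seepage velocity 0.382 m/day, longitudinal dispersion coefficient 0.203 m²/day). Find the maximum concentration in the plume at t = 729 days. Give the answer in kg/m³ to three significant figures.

0.00326 kg/m³

The peak of an instantaneous 1D plume sits at x = vt; there the Gaussian factor is 1 and C_max = M/(n_e·A·√(4πDt)), where n_e·A is the pore area the mass is dissolved in.
√(4πDt) = √(4π × 0.203 × 729) = 43.12 m, so C_max = 3.30/(0.34 × 69.0 × 43.12) = 0.00326 kg/m³.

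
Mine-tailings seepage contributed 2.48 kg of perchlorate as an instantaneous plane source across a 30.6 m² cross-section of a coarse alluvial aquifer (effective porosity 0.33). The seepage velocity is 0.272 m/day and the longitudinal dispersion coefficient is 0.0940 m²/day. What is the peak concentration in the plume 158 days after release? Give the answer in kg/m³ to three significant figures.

The peak of an instantaneous 1D plume sits at x = vt; there the Gaussian factor is 1 and C_max = M/(n_e·A·√(4πDt)), where n_e·A is the pore area the mass is dissolved in.
√(4πDt) = √(4π × 0.0940 × 158) = 13.66 m, so C_max = 2.48/(0.33 × 30.6 × 13.66) = 0.0180 kg/m³.

0.0180 kg/m³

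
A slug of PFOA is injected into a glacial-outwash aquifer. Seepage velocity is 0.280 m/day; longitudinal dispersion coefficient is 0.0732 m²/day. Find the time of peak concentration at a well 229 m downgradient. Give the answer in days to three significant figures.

For the 1D instantaneous-source solution, setting ∂C/∂t = 0 at fixed x gives v²t² + 2Dt − x² = 0, so t = (√(D² + v²x²) − D)/v².
√(D² + v²x²) = √(0.0732² + 0.280² × 229²) = 64.12; v² = 0.0784.
t = (64.12 − 0.0732)/0.0784 = 817 days (vs. the pure-advection estimate x/v = 818 d).

817 days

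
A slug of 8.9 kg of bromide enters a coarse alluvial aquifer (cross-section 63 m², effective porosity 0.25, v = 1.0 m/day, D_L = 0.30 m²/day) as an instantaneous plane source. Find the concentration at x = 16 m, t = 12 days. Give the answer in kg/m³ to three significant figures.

0.0277 kg/m³

For an instantaneous plane source, C(x,t) = M/(n_e·A·√(4πDt)) · exp(−(x−vt)²/(4Dt)), with n_e·A the pore (flow) area.
Plume center vt = 1.0 × 12 = 12 m, so the well at 16 m is 4 m downgradient of the peak.
√(4πDt) = 6.726 m, giving peak height M/(n_e·A·√(4πDt)) = 8.9/(0.25 × 63 × 6.726) = 0.08401 kg/m³.
(x−vt)²/(4Dt) = (4)²/(4 × 0.30 × 12) = 1.111; exp(−1.111) = 0.3292.
C = 0.08401 × 0.3292 = 0.0277 kg/m³.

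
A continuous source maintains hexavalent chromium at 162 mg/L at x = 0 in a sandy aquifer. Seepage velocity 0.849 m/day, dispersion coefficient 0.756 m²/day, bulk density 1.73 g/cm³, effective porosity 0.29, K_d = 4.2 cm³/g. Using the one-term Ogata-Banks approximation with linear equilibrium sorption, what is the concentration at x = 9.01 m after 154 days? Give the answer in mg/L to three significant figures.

14.7 mg/L

Retardation factor R = 1 + ρ_b·K_d/n = 1 + 1.73 × 4.2/0.29 = 26.06.
Sorption retards both mechanisms: v_R = v/R = 0.03258 m/day, D_R = D/R = 0.02901 m²/day.
v_R·t = 0.03258 × 154 = 5.01732 m; 2√(D_R t) = 4.227 m; argument = (9.01 − 5.01732)/4.227 = 0.9446.
C = C₀ × ½·erfc(0.9446) = 162 × 0.09080 = 14.7 mg/L.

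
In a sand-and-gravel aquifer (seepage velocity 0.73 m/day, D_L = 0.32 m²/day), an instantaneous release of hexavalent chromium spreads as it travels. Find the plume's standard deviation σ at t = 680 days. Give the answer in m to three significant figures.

20.9 m

Dispersive spreading gives a Gaussian with σ² = 2Dt; advection only shifts the center.
σ = √(2 × 0.32 × 680) = 20.9 m.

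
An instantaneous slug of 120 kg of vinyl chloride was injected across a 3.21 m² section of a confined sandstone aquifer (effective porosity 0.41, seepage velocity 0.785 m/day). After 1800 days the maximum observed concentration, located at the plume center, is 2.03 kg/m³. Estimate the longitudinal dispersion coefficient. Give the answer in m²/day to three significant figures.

At the plume center C_max = M/(n_e·A·√(4πDt)), so D = M²/(4πt·(n_e·A·C_max)²).
n_e·A·C_max = 0.41 × 3.21 × 2.03 = 2.672 kg/m.
D = 120²/(4π × 1800 × 2.672²) = 0.0892 m²/day.

0.0892 m²/day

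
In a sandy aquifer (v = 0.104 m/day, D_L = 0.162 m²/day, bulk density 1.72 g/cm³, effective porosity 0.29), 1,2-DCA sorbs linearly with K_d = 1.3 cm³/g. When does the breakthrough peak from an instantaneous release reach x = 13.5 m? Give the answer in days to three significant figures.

1010 days

Retardation factor R = 1 + ρ_b·K_d/n = 1 + 1.72 × 1.3/0.29 = 8.710.
Sorption retards both mechanisms: v_R = v/R = 0.01194 m/day, D_R = D/R = 0.01860 m²/day.
Peak time from v_R²t² + 2D_R t − x² = 0: t = (√(D_R² + v_R²x²) − D_R)/v_R².
√(D_R² + v_R²x²) = √(0.01860² + 0.01194² × 13.5²) = 0.1623; v_R² = 0.0001426.
t = (0.1623 − 0.01860)/0.0001426 = 1010 days.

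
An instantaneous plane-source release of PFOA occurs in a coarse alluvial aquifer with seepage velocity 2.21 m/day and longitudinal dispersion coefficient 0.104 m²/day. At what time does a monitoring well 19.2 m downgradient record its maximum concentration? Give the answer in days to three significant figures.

For the 1D instantaneous-source solution, setting ∂C/∂t = 0 at fixed x gives v²t² + 2Dt − x² = 0, so t = (√(D² + v²x²) − D)/v².
√(D² + v²x²) = √(0.104² + 2.21² × 19.2²) = 42.43; v² = 4.8841.
t = (42.43 − 0.104)/4.8841 = 8.67 days (vs. the pure-advection estimate x/v = 8.69 d).

8.67 days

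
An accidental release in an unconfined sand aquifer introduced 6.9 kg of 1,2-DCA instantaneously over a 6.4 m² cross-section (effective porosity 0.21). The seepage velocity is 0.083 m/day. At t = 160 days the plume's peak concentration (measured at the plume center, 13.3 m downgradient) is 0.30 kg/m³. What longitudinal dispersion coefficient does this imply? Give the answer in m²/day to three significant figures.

At the plume center C_max = M/(n_e·A·√(4πDt)), so D = M²/(4πt·(n_e·A·C_max)²).
n_e·A·C_max = 0.21 × 6.4 × 0.30 = 0.4032 kg/m.
D = 6.9²/(4π × 160 × 0.4032²) = 0.146 m²/day.

0.146 m²/day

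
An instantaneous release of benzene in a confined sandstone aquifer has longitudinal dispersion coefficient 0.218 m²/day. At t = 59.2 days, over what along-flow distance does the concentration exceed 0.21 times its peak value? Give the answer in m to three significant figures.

The plume is Gaussian with σ = √(2Dt) = √(2 × 0.218 × 59.2) = 5.080 m.
C/C_peak = exp(−Δx²/(2σ²)) = 0.21 ⇒ Δx = σ·√(−2 ln 0.21) = 5.080 × 1.767 = 8.976 m.
Width = 2Δx = 18.0 m.

18.0 m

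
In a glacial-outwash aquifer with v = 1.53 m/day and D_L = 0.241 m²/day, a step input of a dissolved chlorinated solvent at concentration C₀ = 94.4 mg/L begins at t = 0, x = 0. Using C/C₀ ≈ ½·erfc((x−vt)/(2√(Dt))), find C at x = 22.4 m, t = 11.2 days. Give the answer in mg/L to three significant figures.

1.11 mg/L

For a continuous step input, C/C₀ ≈ ½·erfc((x−vt)/(2√(Dt))).
vt = 1.53 × 11.2 = 17.136 m and 2√(Dt) = 2√(0.241 × 11.2) = 3.286 m.
Argument (x−vt)/(2√(Dt)) = (22.4 − 17.136)/3.286 = 1.602; ½·erfc(1.602) = 0.01174.
C = 94.4 × 0.01174 = 1.11 mg/L.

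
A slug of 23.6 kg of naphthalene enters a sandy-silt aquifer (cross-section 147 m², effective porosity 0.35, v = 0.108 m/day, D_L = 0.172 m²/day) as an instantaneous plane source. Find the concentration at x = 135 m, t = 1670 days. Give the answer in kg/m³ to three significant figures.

0.00127 kg/m³

For an instantaneous plane source, C(x,t) = M/(n_e·A·√(4πDt)) · exp(−(x−vt)²/(4Dt)), with n_e·A the pore (flow) area.
Plume center vt = 0.108 × 1670 = 180.36 m, so the well at 135 m is 45.36 m upgradient of the peak.
√(4πDt) = 60.08 m, giving peak height M/(n_e·A·√(4πDt)) = 23.6/(0.35 × 147 × 60.08) = 0.007635 kg/m³.
(x−vt)²/(4Dt) = (-45.36)²/(4 × 0.172 × 1670) = 1.791; exp(−1.791) = 0.1668.
C = 0.007635 × 0.1668 = 0.00127 kg/m³.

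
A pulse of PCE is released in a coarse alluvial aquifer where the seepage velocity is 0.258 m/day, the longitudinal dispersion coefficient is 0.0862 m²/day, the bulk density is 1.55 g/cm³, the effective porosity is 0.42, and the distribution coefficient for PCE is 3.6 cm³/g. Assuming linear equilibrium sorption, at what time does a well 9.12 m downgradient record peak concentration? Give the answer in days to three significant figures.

Retardation factor R = 1 + ρ_b·K_d/n = 1 + 1.55 × 3.6/0.42 = 14.29.
Sorption retards both mechanisms: v_R = v/R = 0.01805 m/day, D_R = D/R = 0.006032 m²/day.
Peak time from v_R²t² + 2D_R t − x² = 0: t = (√(D_R² + v_R²x²) − D_R)/v_R².
√(D_R² + v_R²x²) = √(0.006032² + 0.01805² × 9.12²) = 0.1647; v_R² = 0.0003258.
t = (0.1647 − 0.006032)/0.0003258 = 487 days.

487 days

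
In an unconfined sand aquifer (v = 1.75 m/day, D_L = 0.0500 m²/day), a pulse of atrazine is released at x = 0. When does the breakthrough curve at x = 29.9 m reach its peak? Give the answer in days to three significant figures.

17.1 days

For the 1D instantaneous-source solution, setting ∂C/∂t = 0 at fixed x gives v²t² + 2Dt − x² = 0, so t = (√(D² + v²x²) − D)/v².
√(D² + v²x²) = √(0.0500² + 1.75² × 29.9²) = 52.33; v² = 3.0625.
t = (52.33 − 0.0500)/3.0625 = 17.1 days (vs. the pure-advection estimate x/v = 17.1 d).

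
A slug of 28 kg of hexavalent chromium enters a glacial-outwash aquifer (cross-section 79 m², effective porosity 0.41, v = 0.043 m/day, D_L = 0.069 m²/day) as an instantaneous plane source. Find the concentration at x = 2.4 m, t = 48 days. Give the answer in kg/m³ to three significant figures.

For an instantaneous plane source, C(x,t) = M/(n_e·A·√(4πDt)) · exp(−(x−vt)²/(4Dt)), with n_e·A the pore (flow) area.
Plume center vt = 0.043 × 48 = 2.064 m, so the well at 2.4 m is 0.336 m downgradient of the peak.
√(4πDt) = 6.451 m, giving peak height M/(n_e·A·√(4πDt)) = 28/(0.41 × 79 × 6.451) = 0.1340 kg/m³.
(x−vt)²/(4Dt) = (0.336)²/(4 × 0.069 × 48) = 0.008522; exp(−0.008522) = 0.9915.
C = 0.1340 × 0.9915 = 0.133 kg/m³.

0.133 kg/m³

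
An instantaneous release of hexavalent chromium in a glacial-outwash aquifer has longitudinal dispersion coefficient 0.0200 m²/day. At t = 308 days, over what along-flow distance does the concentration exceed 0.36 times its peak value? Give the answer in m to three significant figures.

10.0 m

The plume is Gaussian with σ = √(2Dt) = √(2 × 0.0200 × 308) = 3.510 m.
C/C_peak = exp(−Δx²/(2σ²)) = 0.36 ⇒ Δx = σ·√(−2 ln 0.36) = 3.510 × 1.429 = 5.016 m.
Width = 2Δx = 10.0 m.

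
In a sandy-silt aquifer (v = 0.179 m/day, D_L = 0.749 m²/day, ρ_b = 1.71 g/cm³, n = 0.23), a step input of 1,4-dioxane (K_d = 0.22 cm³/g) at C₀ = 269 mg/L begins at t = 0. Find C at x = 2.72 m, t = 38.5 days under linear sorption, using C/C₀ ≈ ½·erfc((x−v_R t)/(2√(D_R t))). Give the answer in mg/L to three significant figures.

Retardation factor R = 1 + ρ_b·K_d/n = 1 + 1.71 × 0.22/0.23 = 2.636.
Sorption retards both mechanisms: v_R = v/R = 0.06791 m/day, D_R = D/R = 0.2841 m²/day.
v_R·t = 0.06791 × 38.5 = 2.614535 m; 2√(D_R t) = 6.614 m; argument = (2.72 − 2.614535)/6.614 = 0.01595.
C = C₀ × ½·erfc(0.01595) = 269 × 0.4910 = 132 mg/L.

132 mg/L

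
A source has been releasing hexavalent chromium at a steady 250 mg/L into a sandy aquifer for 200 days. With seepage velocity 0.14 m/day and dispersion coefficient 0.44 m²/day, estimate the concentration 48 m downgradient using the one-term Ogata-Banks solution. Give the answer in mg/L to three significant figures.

16.5 mg/L

For a continuous step input, C/C₀ ≈ ½·erfc((x−vt)/(2√(Dt))).
vt = 0.14 × 200 = 28 m and 2√(Dt) = 2√(0.44 × 200) = 18.76 m.
Argument (x−vt)/(2√(Dt)) = (48 − 28)/18.76 = 1.066; ½·erfc(1.066) = 0.06583.
C = 250 × 0.06583 = 16.5 mg/L.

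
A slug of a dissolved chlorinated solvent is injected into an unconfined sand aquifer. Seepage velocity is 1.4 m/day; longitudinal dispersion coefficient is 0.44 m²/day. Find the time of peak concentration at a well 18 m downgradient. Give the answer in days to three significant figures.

For the 1D instantaneous-source solution, setting ∂C/∂t = 0 at fixed x gives v²t² + 2Dt − x² = 0, so t = (√(D² + v²x²) − D)/v².
√(D² + v²x²) = √(0.44² + 1.4² × 18²) = 25.20; v² = 1.96.
t = (25.20 − 0.44)/1.96 = 12.6 days (vs. the pure-advection estimate x/v = 12.9 d).

12.6 days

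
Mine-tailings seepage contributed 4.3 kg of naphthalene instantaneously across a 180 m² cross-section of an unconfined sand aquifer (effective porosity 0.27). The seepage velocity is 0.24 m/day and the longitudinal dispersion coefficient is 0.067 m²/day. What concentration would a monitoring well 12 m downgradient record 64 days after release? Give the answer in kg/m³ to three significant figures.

For an instantaneous plane source, C(x,t) = M/(n_e·A·√(4πDt)) · exp(−(x−vt)²/(4Dt)), with n_e·A the pore (flow) area.
Plume center vt = 0.24 × 64 = 15.36 m, so the well at 12 m is 3.36 m upgradient of the peak.
√(4πDt) = 7.341 m, giving peak height M/(n_e·A·√(4πDt)) = 4.3/(0.27 × 180 × 7.341) = 0.01205 kg/m³.
(x−vt)²/(4Dt) = (-3.36)²/(4 × 0.067 × 64) = 0.6582; exp(−0.6582) = 0.5178.
C = 0.01205 × 0.5178 = 0.00624 kg/m³.

0.00624 kg/m³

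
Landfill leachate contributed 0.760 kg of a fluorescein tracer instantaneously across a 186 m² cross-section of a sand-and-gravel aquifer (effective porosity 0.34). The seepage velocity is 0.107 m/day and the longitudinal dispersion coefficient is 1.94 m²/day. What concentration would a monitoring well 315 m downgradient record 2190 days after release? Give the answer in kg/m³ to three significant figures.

3.55e-05 kg/m³

For an instantaneous plane source, C(x,t) = M/(n_e·A·√(4πDt)) · exp(−(x−vt)²/(4Dt)), with n_e·A the pore (flow) area.
Plume center vt = 0.107 × 2190 = 234.33 m, so the well at 315 m is 80.67 m downgradient of the peak.
√(4πDt) = 231.1 m, giving peak height M/(n_e·A·√(4πDt)) = 0.760/(0.34 × 186 × 231.1) = 5.200e-05 kg/m³.
(x−vt)²/(4Dt) = (80.67)²/(4 × 1.94 × 2190) = 0.3829; exp(−0.3829) = 0.6819.
C = 5.200e-05 × 0.6819 = 3.55e-05 kg/m³.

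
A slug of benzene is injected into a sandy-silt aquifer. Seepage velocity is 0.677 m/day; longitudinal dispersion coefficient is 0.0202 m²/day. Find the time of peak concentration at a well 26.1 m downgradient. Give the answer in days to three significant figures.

For the 1D instantaneous-source solution, setting ∂C/∂t = 0 at fixed x gives v²t² + 2Dt − x² = 0, so t = (√(D² + v²x²) − D)/v².
√(D² + v²x²) = √(0.0202² + 0.677² × 26.1²) = 17.67; v² = 0.458329.
t = (17.67 − 0.0202)/0.458329 = 38.5 days (vs. the pure-advection estimate x/v = 38.6 d).

38.5 days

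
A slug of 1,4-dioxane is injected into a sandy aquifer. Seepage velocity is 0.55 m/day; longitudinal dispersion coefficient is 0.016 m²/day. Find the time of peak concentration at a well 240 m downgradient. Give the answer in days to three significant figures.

436 days

For the 1D instantaneous-source solution, setting ∂C/∂t = 0 at fixed x gives v²t² + 2Dt − x² = 0, so t = (√(D² + v²x²) − D)/v².
√(D² + v²x²) = √(0.016² + 0.55² × 240²) = 132.0; v² = 0.3025.
t = (132.0 − 0.016)/0.3025 = 436 days (vs. the pure-advection estimate x/v = 436 d).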